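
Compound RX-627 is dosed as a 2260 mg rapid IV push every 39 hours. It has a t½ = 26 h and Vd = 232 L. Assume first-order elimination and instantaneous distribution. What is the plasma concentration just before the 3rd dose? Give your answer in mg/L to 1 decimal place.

4.7 mg/L

f = (1/2)^(τ/t½) = (1/2)^(39/26) ≈ 0.3536.
C₀ = D/Vd = 2260/232 ≈ 9.741 mg/L.
Before the 3rd dose, 2 doses have been given. Superposition: Cmin = C₀·(f + f²).
≈ 9.741 × (0.3536 + 0.1250) ≈ 9.741 × 0.4786 ≈ 4.662 mg/L.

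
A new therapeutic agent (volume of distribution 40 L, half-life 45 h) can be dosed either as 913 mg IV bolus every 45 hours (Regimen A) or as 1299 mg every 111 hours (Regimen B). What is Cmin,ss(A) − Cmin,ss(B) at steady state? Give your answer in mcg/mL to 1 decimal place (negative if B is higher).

15.7 mcg/mL

Regimen A: f = (1/2)^(45/45) ≈ 0.5000; Cmin,ss = (913/40)·f/(1−f) ≈ 22.825 mcg/mL.
Regimen B: f = (1/2)^(111/45) ≈ 0.1809; Cmin,ss = (1299/40)·f/(1−f) ≈ 7.172 mcg/mL.
Difference ≈ 22.825 − 7.172 ≈ 15.653 mcg/mL.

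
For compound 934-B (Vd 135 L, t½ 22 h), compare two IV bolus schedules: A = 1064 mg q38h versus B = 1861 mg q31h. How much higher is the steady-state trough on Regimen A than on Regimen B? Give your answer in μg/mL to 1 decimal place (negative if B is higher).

Regimen A: f = (1/2)^(38/22) ≈ 0.3020; Cmin,ss = (1064/135)·f/(1−f) ≈ 3.410 μg/mL.
Regimen B: f = (1/2)^(31/22) ≈ 0.3765; Cmin,ss = (1861/135)·f/(1−f) ≈ 8.324 μg/mL.
Difference ≈ 3.410 − 8.324 ≈ -4.914 μg/mL.

-4.9 μg/mL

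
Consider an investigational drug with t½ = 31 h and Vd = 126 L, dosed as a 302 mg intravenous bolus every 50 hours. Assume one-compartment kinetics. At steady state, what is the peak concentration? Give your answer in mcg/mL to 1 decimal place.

τ/t½ = 50/31 ≈ 1.6129, so fraction remaining f = (1/2)^(50/31) ≈ 0.3269.
Accumulation ratio R = 1/(1 − f) ≈ 1/0.6731 ≈ 1.4857.
Each bolus raises the concentration by D/Vd = 302/126 ≈ 2.397 mcg/mL.
Steady-state peak Cmax,ss = C₀·R ≈ 2.397 × 1.4857 ≈ 3.561 mcg/mL.

3.6 mcg/mL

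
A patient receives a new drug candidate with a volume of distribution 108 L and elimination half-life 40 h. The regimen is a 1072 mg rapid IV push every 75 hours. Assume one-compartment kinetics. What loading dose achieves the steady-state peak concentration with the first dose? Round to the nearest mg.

1474 mg

f = (1/2)^(75/40) ≈ 0.272627; accumulation ratio R = 1/(1−f) ≈ 1.37481.
Loading dose to hit Cmax,ss on first dose: D_load = D_maint·R ≈ 1072 × 1.37481 ≈ 1473.80 mg.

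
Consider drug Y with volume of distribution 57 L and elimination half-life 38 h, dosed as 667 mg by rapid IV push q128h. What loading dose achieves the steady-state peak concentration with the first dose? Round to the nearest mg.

f = (1/2)^(128/38) ≈ 0.096829; accumulation ratio R = 1/(1−f) ≈ 1.10721.
Loading dose to hit Cmax,ss on first dose: D_load = D_maint·R ≈ 667 × 1.10721 ≈ 738.51 mg.

739 mg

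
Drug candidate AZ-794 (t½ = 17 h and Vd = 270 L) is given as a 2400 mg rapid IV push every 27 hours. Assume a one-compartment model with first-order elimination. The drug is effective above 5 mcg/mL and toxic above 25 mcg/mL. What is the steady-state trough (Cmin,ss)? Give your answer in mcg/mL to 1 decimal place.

τ/t½ = 27/17 ≈ 1.5882, so fraction remaining f = (1/2)^(27/17) ≈ 0.3326.
Each bolus raises the concentration by D/Vd = 2400/270 ≈ 8.889 mcg/mL.
Steady-state trough Cmin,ss = C₀·f/(1−f) ≈ 8.889 × 0.3326/0.6674 ≈ 4.430 mcg/mL.
Trough 4.4 mcg/mL vs MEC 5 mcg/mL: subtherapeutic.

4.4 mcg/mL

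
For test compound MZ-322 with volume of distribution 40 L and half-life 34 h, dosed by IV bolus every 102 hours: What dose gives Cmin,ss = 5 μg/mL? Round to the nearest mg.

1400 mg

τ/t½ = 102/34 ≈ 3, so f = (1/2)^(102/34) ≈ 0.125000.
Cmin,ss = (D/Vd)·f/(1−f), so D = Cmin,ss·Vd·(1−f)/f.
D = 5 × 40 × (1−f)/f ≈ 5 × 40 × 7.00000 ≈ 1400.00 mg.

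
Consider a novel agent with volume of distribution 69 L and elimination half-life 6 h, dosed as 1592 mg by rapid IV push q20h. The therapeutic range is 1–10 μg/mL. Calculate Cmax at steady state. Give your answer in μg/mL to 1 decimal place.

Over one 20-h interval, 20/6 ≈ 3.3333 half-lives elapse, leaving f ≈ 0.0992 of each dose.
At steady state, accumulation factor R = 1/(1 − e^(−kτ)) ≈ 1.1101.
Single-dose peak C₀ = D/Vd = 1592/69 ≈ 23.072 μg/mL.
Steady-state peak Cmax,ss = C₀·R ≈ 23.072 × 1.1101 ≈ 25.612 μg/mL.
Peak 25.6 μg/mL vs MTC 10 μg/mL: exceeds toxic threshold.

25.6 μg/mL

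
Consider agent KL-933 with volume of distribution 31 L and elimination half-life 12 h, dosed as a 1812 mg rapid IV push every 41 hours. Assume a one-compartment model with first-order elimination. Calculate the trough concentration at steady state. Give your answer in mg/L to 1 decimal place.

6.0 mg/L

Over one 41-h interval, 41/12 ≈ 3.4167 half-lives elapse, leaving f ≈ 0.0936 of each dose.
Single-dose peak C₀ = D/Vd = 1812/31 ≈ 58.452 mg/L.
Steady-state trough Cmin,ss = C₀·f/(1−f) ≈ 58.452 × 0.0936/0.9064 ≈ 6.036 mg/L.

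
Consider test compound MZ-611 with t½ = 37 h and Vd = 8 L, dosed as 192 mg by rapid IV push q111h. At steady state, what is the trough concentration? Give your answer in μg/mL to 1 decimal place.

τ = 111 h = 3 half-lives, so f = (1/2)^3 = 0.125.
At steady state, R = 1/(1 − 0.125) = 8/7.
Single-dose peak C₀ = D/Vd = 192/8 = 24 μg/mL.
Steady-state peak Cmax,ss = C₀·R = 24 × 8/7 ≈ 27.429 μg/mL.
Steady-state trough Cmin,ss = Cmax,ss·f ≈ 27.429 × 0.125 ≈ 3.429 μg/mL.

3.4 μg/mL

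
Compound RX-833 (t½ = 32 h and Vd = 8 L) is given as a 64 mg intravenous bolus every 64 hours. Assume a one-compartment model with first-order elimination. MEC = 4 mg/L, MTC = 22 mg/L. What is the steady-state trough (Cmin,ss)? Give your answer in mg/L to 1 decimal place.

τ = 64 h = 2 half-lives, so f = (1/2)^2 = 0.25.
Accumulation ratio R = 1/(1 − f) = 1/0.75 = 4/3.
Single-dose peak C₀ = D/Vd = 64/8 = 8 mg/L.
Steady-state peak Cmax,ss = C₀·R = 8 × 4/3 ≈ 10.667 mg/L.
Steady-state trough Cmin,ss = Cmax,ss·f ≈ 10.667 × 0.25 ≈ 2.667 mg/L.
Trough 2.7 mg/L vs MEC 4 mg/L: subtherapeutic.

2.7 mg/L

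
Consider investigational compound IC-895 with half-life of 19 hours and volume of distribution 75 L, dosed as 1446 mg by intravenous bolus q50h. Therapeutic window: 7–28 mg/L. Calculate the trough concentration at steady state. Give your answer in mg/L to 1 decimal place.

3.7 mg/L

Over one 50-h interval, 50/19 ≈ 2.6316 half-lives elapse, leaving f ≈ 0.1614 of each dose.
Each bolus raises the concentration by D/Vd = 1446/75 ≈ 19.280 mg/L.
Steady-state trough Cmin,ss = C₀·f/(1−f) ≈ 19.280 × 0.1614/0.8386 ≈ 3.711 mg/L.
Trough 3.7 mg/L vs MEC 7 mg/L: subtherapeutic.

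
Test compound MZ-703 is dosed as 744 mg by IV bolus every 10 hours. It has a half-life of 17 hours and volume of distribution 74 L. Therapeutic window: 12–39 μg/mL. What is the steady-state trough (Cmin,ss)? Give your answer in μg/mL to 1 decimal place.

20.0 μg/mL

Over one 10-h interval, 10/17 ≈ 0.58824 half-lives elapse, leaving f ≈ 0.6652 of each dose.
Accumulation ratio R = 1/(1 − f) ≈ 1/0.3348 ≈ 2.9869.
Single-dose peak C₀ = D/Vd = 744/74 ≈ 10.054 μg/mL.
Cmax,ss = C₀/(1 − f) ≈ 10.054/0.3348 ≈ 30.030 μg/mL.
Steady-state trough Cmin,ss = Cmax,ss·f ≈ 30.030 × 0.6652 ≈ 19.976 μg/mL.
Trough 20.0 μg/mL vs MEC 12 μg/mL: adequate.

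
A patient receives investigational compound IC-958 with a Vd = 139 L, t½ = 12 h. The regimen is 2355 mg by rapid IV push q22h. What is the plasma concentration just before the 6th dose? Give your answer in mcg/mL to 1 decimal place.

6.6 mcg/mL

f = (1/2)^(τ/t½) = (1/2)^(22/12) ≈ 0.2806.
C₀ = D/Vd = 2355/139 ≈ 16.942 mcg/mL.
Before the 6th dose, 5 doses have been given. Superposition: Cmin = C₀·(f + f² + … + f^5).
≈ 16.942 × (0.2806 + 0.0787 + 0.0221 + 0.0062 + 0.0017) ≈ 16.942 × 0.3893 ≈ 6.596 mcg/mL.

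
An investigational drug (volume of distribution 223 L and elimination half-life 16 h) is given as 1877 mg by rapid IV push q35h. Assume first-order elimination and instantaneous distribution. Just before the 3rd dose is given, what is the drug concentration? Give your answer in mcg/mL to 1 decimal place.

2.3 mcg/mL

f = (1/2)^(τ/t½) = (1/2)^(35/16) ≈ 0.2195.
C₀ = D/Vd = 1877/223 ≈ 8.417 mcg/mL.
Before the 3rd dose, 2 doses have been given. Superposition: Cmin = C₀·(f + f²).
≈ 8.417 × (0.2195 + 0.0482) ≈ 8.417 × 0.2677 ≈ 2.253 mcg/mL.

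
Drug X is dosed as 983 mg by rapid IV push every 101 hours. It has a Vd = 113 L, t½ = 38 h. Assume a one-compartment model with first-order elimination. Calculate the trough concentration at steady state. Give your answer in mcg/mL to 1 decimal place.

1.6 mcg/mL

τ/t½ = 101/38 ≈ 2.6579, so fraction remaining f = (1/2)^(101/38) ≈ 0.1585.
Accumulation ratio R = 1/(1 − f) ≈ 1/0.8415 ≈ 1.1884.
Each bolus raises the concentration by D/Vd = 983/113 ≈ 8.699 mcg/mL.
Steady-state peak Cmax,ss = C₀·R ≈ 8.699 × 1.1884 ≈ 10.338 mcg/mL.
Steady-state trough Cmin,ss = Cmax,ss·f ≈ 10.338 × 0.1585 ≈ 1.639 mcg/mL.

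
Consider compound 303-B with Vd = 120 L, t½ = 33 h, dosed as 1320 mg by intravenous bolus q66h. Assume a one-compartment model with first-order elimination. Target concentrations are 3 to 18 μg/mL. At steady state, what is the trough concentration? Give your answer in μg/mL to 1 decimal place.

τ = 66 h = 2 half-lives, so f = (1/2)^2 = 0.25.
At steady state, R = 1/(1 − 0.25) = 4/3.
Single-dose peak C₀ = D/Vd = 1320/120 = 11 μg/mL.
Steady-state peak Cmax,ss = C₀·R = 11 × 4/3 ≈ 14.667 μg/mL.
Steady-state trough Cmin,ss = Cmax,ss·f ≈ 14.667 × 0.25 ≈ 3.667 μg/mL.
Trough 3.7 μg/mL vs MEC 3 μg/mL: adequate.

3.7 μg/mL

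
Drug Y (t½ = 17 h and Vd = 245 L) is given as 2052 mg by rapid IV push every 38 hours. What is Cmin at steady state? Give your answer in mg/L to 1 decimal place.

Over one 38-h interval, 38/17 ≈ 2.2353 half-lives elapse, leaving f ≈ 0.2124 of each dose.
Accumulation ratio R = 1/(1 − f) ≈ 1/0.7876 ≈ 1.2697.
Each bolus raises the concentration by D/Vd = 2052/245 ≈ 8.376 mg/L.
Steady-state peak Cmax,ss = C₀·R ≈ 8.376 × 1.2697 ≈ 10.635 mg/L.
One interval later, Cmin,ss = Cmax,ss·e^(−kτ) ≈ 10.635 × 0.2124 ≈ 2.259 mg/L.

2.3 mg/L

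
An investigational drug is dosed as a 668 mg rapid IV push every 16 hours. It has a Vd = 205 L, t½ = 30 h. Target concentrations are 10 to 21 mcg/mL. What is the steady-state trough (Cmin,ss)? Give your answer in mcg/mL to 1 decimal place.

7.3 mcg/mL

k = ln2/t½ = ln2/30 ≈ 0.023105 h⁻¹; fraction remaining f = e^(−kτ) = e^(−0.023105×16) ≈ 0.6910.
At steady state, accumulation factor R = 1/(1 − e^(−kτ)) ≈ 3.2362.
Single-dose peak C₀ = D/Vd = 668/205 ≈ 3.259 mcg/mL.
Cmax,ss = C₀/(1 − f) ≈ 3.259/0.3090 ≈ 10.547 mcg/mL.
Steady-state trough Cmin,ss = Cmax,ss·f ≈ 10.547 × 0.6910 ≈ 7.288 mcg/mL.
Trough 7.3 mcg/mL vs MEC 10 mcg/mL: subtherapeutic.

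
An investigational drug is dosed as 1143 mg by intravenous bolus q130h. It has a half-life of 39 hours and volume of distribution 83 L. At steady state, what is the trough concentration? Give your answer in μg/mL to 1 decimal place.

1.5 μg/mL

k = ln2/t½ = ln2/39 ≈ 0.017773 h⁻¹; fraction remaining f = e^(−kτ) = e^(−0.017773×130) ≈ 0.0992.
Single-dose peak C₀ = D/Vd = 1143/83 ≈ 13.771 μg/mL.
Steady-state trough Cmin,ss = C₀·f/(1−f) ≈ 13.771 × 0.0992/0.9008 ≈ 1.517 μg/mL.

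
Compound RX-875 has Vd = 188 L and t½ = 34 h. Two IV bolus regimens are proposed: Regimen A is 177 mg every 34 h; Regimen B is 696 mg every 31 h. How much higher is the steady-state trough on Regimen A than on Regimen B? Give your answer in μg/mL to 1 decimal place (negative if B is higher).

-3.3 μg/mL

Regimen A: f = (1/2)^(34/34) ≈ 0.5000; Cmin,ss = (177/188)·f/(1−f) ≈ 0.941 μg/mL.
Regimen B: f = (1/2)^(31/34) ≈ 0.5315; Cmin,ss = (696/188)·f/(1−f) ≈ 4.200 μg/mL.
Difference ≈ 0.941 − 4.200 ≈ -3.259 μg/mL.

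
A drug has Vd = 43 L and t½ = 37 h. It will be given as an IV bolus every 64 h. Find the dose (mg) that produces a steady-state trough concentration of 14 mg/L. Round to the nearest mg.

τ/t½ = 64/37 ≈ 1.7297, so f = (1/2)^(64/37) ≈ 0.301508.
Cmin,ss = (D/Vd)·f/(1−f), so D = Cmin,ss·Vd·(1−f)/f.
D = 14 × 43 × (1−f)/f ≈ 14 × 43 × 2.31666 ≈ 1394.63 mg.

1395 mg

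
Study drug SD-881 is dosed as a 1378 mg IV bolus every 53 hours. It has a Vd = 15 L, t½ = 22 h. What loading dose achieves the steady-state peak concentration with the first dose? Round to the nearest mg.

1698 mg

f = (1/2)^(53/22) ≈ 0.188274; accumulation ratio R = 1/(1−f) ≈ 1.23194.
Loading dose to hit Cmax,ss on first dose: D_load = D_maint·R ≈ 1378 × 1.23194 ≈ 1697.61 mg.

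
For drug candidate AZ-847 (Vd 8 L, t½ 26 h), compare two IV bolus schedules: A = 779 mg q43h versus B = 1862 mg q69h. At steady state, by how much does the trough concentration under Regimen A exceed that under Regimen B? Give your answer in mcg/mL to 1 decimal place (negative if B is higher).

1.4 mcg/mL

Regimen A: f = (1/2)^(43/26) ≈ 0.3178; Cmin,ss = (779/8)·f/(1−f) ≈ 45.362 mcg/mL.
Regimen B: f = (1/2)^(69/26) ≈ 0.1589; Cmin,ss = (1862/8)·f/(1−f) ≈ 43.971 mcg/mL.
Difference ≈ 45.362 − 43.971 ≈ 1.391 mcg/mL.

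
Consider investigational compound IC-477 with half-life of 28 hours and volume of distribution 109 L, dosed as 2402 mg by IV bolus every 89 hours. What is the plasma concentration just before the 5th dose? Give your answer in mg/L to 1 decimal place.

2.7 mg/L

f = (1/2)^(τ/t½) = (1/2)^(89/28) ≈ 0.1104.
C₀ = D/Vd = 2402/109 ≈ 22.037 mg/L.
Before the 5th dose, 4 doses have been given. Superposition: Cmin = C₀·(f + f² + … + f^4).
≈ 22.037 × (0.1104 + 0.0122 + 0.0013 + 0.0001) ≈ 22.037 × 0.1240 ≈ 2.733 mg/L.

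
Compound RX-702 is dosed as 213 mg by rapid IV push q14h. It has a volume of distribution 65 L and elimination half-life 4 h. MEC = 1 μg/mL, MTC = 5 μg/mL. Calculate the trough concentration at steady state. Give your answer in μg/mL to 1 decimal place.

Over one 14-h interval, 14/4 ≈ 3.5 half-lives elapse, leaving f ≈ 0.0884 of each dose.
At steady state, accumulation factor R = 1/(1 − e^(−kτ)) ≈ 1.0970.
Single-dose peak C₀ = D/Vd = 213/65 ≈ 3.277 μg/mL.
Steady-state peak Cmax,ss = C₀·R ≈ 3.277 × 1.0970 ≈ 3.595 μg/mL.
One interval later, Cmin,ss = Cmax,ss·e^(−kτ) ≈ 3.595 × 0.0884 ≈ 0.318 μg/mL.
Trough 0.3 μg/mL vs MEC 1 μg/mL: subtherapeutic.

0.3 μg/mL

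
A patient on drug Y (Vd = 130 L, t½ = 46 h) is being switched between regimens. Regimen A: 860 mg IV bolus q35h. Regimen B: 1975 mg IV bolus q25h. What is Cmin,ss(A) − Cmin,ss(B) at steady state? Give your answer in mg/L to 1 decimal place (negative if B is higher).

Regimen A: f = (1/2)^(35/46) ≈ 0.5901; Cmin,ss = (860/130)·f/(1−f) ≈ 9.524 mg/L.
Regimen B: f = (1/2)^(25/46) ≈ 0.6861; Cmin,ss = (1975/130)·f/(1−f) ≈ 33.206 mg/L.
Difference ≈ 9.524 − 33.206 ≈ -23.682 mg/L.

-23.7 mg/L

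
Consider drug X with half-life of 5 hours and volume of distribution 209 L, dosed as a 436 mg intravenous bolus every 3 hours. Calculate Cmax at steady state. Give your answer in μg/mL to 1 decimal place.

Over one 3-h interval, 3/5 ≈ 0.6 half-lives elapse, leaving f ≈ 0.6598 of each dose.
Accumulation ratio R = 1/(1 − f) ≈ 1/0.3402 ≈ 2.9394.
Single-dose peak C₀ = D/Vd = 436/209 ≈ 2.086 μg/mL.
Cmax,ss = C₀/(1 − f) ≈ 2.086/0.3402 ≈ 6.132 μg/mL.

6.1 μg/mL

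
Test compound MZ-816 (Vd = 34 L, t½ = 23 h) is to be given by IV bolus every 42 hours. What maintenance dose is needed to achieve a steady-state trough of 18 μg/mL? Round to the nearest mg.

1558 mg

τ/t½ = 42/23 ≈ 1.8261, so f = (1/2)^(42/23) ≈ 0.282029.
Cmin,ss = (D/Vd)·f/(1−f), so D = Cmin,ss·Vd·(1−f)/f.
D = 18 × 34 × (1−f)/f ≈ 18 × 34 × 2.54573 ≈ 1557.99 mg.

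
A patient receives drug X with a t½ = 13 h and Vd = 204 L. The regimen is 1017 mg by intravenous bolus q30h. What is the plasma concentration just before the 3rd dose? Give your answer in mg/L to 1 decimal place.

f = (1/2)^(τ/t½) = (1/2)^(30/13) ≈ 0.2020.
C₀ = D/Vd = 1017/204 ≈ 4.985 mg/L.
Before the 3rd dose, 2 doses have been given. Superposition: Cmin = C₀·(f + f²).
≈ 4.985 × (0.2020 + 0.0408) ≈ 4.985 × 0.2428 ≈ 1.210 mg/L.

1.2 mg/L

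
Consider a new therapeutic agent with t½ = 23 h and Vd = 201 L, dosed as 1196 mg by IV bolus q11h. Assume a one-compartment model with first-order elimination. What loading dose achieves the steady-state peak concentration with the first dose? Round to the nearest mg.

f = (1/2)^(11/23) ≈ 0.717842; accumulation ratio R = 1/(1−f) ≈ 3.54411.
Loading dose to hit Cmax,ss on first dose: D_load = D_maint·R ≈ 1196 × 3.54411 ≈ 4238.76 mg.

4239 mg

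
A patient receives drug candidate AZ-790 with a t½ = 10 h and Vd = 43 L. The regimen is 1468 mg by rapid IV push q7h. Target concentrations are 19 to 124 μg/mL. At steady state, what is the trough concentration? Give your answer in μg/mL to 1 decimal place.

54.7 μg/mL

τ/t½ = 7/10 ≈ 0.7, so fraction remaining f = (1/2)^(7/10) ≈ 0.6156.
At steady state, accumulation factor R = 1/(1 − e^(−kτ)) ≈ 2.6015.
Single-dose peak C₀ = D/Vd = 1468/43 ≈ 34.140 μg/mL.
Steady-state peak Cmax,ss = C₀·R ≈ 34.140 × 2.6015 ≈ 88.815 μg/mL.
Steady-state trough Cmin,ss = Cmax,ss·f ≈ 88.815 × 0.6156 ≈ 54.675 μg/mL.
Trough 54.7 μg/mL vs MEC 19 μg/mL: adequate.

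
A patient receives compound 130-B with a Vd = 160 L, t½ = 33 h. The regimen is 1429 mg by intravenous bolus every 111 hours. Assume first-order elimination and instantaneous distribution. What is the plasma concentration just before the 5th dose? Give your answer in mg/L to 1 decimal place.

1.0 mg/L

f = (1/2)^(τ/t½) = (1/2)^(111/33) ≈ 0.0972.
C₀ = D/Vd = 1429/160 ≈ 8.931 mg/L.
Before the 5th dose, 4 doses have been given. Superposition: Cmin = C₀·(f + f² + … + f^4).
≈ 8.931 × (0.0972 + 0.0094 + 0.0009 + 0.0001) ≈ 8.931 × 0.1076 ≈ 0.961 mg/L.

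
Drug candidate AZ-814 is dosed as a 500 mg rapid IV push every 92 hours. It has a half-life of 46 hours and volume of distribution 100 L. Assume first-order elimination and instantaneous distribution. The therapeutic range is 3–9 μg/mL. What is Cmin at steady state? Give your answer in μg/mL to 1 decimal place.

1.7 μg/mL

The dosing interval is 2 half-lives, so f = 2^(−2) = 0.25.
Accumulation ratio R = 1/(1 − f) = 1/0.75 = 4/3.
Single-dose peak C₀ = D/Vd = 500/100 = 5 μg/mL.
Steady-state peak Cmax,ss = C₀·R = 5 × 4/3 ≈ 6.667 μg/mL.
Steady-state trough Cmin,ss = Cmax,ss·f ≈ 6.667 × 0.25 ≈ 1.667 μg/mL.
Trough 1.7 μg/mL vs MEC 3 μg/mL: subtherapeutic.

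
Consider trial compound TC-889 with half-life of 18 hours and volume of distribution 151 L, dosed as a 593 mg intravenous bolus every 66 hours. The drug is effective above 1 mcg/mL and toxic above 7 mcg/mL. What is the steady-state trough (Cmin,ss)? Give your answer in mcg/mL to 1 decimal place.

0.3 mcg/mL

τ/t½ = 66/18 ≈ 3.6667, so fraction remaining f = (1/2)^(66/18) ≈ 0.0787.
Accumulation ratio R = 1/(1 − f) ≈ 1/0.9213 ≈ 1.0854.
Each bolus raises the concentration by D/Vd = 593/151 ≈ 3.927 mcg/mL.
Cmax,ss = C₀/(1 − f) ≈ 3.927/0.9213 ≈ 4.262 mcg/mL.
One interval later, Cmin,ss = Cmax,ss·e^(−kτ) ≈ 4.262 × 0.0787 ≈ 0.335 mcg/mL.
Trough 0.3 mcg/mL vs MEC 1 mcg/mL: subtherapeutic.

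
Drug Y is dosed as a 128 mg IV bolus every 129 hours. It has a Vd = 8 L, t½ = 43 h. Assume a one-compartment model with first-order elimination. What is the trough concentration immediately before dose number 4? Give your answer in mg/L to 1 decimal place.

2.3 mg/L

f = (1/2)^(τ/t½) = (1/2)^(129/43) ≈ 0.1250.
C₀ = D/Vd = 128/8 ≈ 16.000 mg/L.
Before the 4th dose, 3 doses have been given. Superposition: Cmin = C₀·(f + f² + … + f^3).
≈ 16.000 × (0.1250 + 0.0156 + 0.0020) ≈ 16.000 × 0.1426 ≈ 2.282 mg/L.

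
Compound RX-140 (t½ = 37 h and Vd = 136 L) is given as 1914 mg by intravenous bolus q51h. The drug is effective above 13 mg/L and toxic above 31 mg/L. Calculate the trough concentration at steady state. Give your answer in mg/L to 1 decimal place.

τ/t½ = 51/37 ≈ 1.3784, so fraction remaining f = (1/2)^(51/37) ≈ 0.3847.
Accumulation ratio R = 1/(1 − f) ≈ 1/0.6153 ≈ 1.6252.
Single-dose peak C₀ = D/Vd = 1914/136 ≈ 14.074 mg/L.
Steady-state peak Cmax,ss = C₀·R ≈ 14.074 × 1.6252 ≈ 22.873 mg/L.
Steady-state trough Cmin,ss = Cmax,ss·f ≈ 22.873 × 0.3847 ≈ 8.799 mg/L.
Trough 8.8 mg/L vs MEC 13 mg/L: subtherapeutic.

8.8 mg/L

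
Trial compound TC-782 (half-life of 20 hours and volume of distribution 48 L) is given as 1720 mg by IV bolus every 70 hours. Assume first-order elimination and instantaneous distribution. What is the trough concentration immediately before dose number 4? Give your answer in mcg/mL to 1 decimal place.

f = (1/2)^(τ/t½) = (1/2)^(70/20) ≈ 0.0884.
C₀ = D/Vd = 1720/48 ≈ 35.833 mcg/mL.
Before the 4th dose, 3 doses have been given. Superposition: Cmin = C₀·(f + f² + … + f^3).
≈ 35.833 × (0.0884 + 0.0078 + 0.0007) ≈ 35.833 × 0.0969 ≈ 3.472 mcg/mL.

3.5 mcg/mL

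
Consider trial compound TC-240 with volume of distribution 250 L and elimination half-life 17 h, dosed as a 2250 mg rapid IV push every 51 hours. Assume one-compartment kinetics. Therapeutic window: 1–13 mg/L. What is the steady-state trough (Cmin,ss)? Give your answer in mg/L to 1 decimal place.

1.3 mg/L

τ = 51 h = 3 half-lives, so f = (1/2)^3 = 0.125.
Accumulation ratio R = 1/(1 − f) = 1/0.875 = 8/7.
Single-dose peak C₀ = D/Vd = 2250/250 = 9 mg/L.
Steady-state peak Cmax,ss = C₀·R = 9 × 8/7 ≈ 10.286 mg/L.
Steady-state trough Cmin,ss = Cmax,ss·f ≈ 10.286 × 0.125 ≈ 1.286 mg/L.
Trough 1.3 mg/L vs MEC 1 mg/L: adequate.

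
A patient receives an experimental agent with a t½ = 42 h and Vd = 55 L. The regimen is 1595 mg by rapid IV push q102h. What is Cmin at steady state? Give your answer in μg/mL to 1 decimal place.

Over one 102-h interval, 102/42 ≈ 2.4286 half-lives elapse, leaving f ≈ 0.1857 of each dose.
Accumulation ratio R = 1/(1 − f) ≈ 1/0.8143 ≈ 1.2280.
Single-dose peak C₀ = D/Vd = 1595/55 ≈ 29.000 μg/mL.
Cmax,ss = C₀/(1 − f) ≈ 29.000/0.8143 ≈ 35.613 μg/mL.
Steady-state trough Cmin,ss = Cmax,ss·f ≈ 35.613 × 0.1857 ≈ 6.613 μg/mL.

6.6 μg/mL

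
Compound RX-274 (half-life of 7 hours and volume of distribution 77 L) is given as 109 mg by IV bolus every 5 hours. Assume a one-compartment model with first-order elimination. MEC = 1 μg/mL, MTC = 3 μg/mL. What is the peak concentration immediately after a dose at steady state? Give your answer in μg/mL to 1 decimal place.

3.6 μg/mL

k = ln2/t½ = ln2/7 ≈ 0.099021 h⁻¹; fraction remaining f = e^(−kτ) = e^(−0.099021×5) ≈ 0.6095.
Accumulation ratio R = 1/(1 − f) ≈ 1/0.3905 ≈ 2.5608.
Each bolus raises the concentration by D/Vd = 109/77 ≈ 1.416 μg/mL.
Steady-state peak Cmax,ss = C₀·R ≈ 1.416 × 2.5608 ≈ 3.626 μg/mL.
Peak 3.6 μg/mL vs MTC 3 μg/mL: exceeds toxic threshold.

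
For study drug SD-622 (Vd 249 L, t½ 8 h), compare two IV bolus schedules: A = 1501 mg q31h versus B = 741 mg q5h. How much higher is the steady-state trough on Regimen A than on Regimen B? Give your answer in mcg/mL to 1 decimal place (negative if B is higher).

Regimen A: f = (1/2)^(31/8) ≈ 0.0682; Cmin,ss = (1501/249)·f/(1−f) ≈ 0.441 mcg/mL.
Regimen B: f = (1/2)^(5/8) ≈ 0.6484; Cmin,ss = (741/249)·f/(1−f) ≈ 5.488 mcg/mL.
Difference ≈ 0.441 − 5.488 ≈ -5.047 mcg/mL.

-5.0 mcg/mL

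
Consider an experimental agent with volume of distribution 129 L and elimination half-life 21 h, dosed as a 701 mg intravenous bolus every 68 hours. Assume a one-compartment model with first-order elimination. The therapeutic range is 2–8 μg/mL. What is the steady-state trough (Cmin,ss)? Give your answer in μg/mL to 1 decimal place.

k = ln2/t½ = ln2/21 ≈ 0.033007 h⁻¹; fraction remaining f = e^(−kτ) = e^(−0.033007×68) ≈ 0.1060.
Accumulation ratio R = 1/(1 − f) ≈ 1/0.8940 ≈ 1.1186.
Each bolus raises the concentration by D/Vd = 701/129 ≈ 5.434 μg/mL.
Cmax,ss = C₀/(1 − f) ≈ 5.434/0.8940 ≈ 6.078 μg/mL.
One interval later, Cmin,ss = Cmax,ss·e^(−kτ) ≈ 6.078 × 0.1060 ≈ 0.644 μg/mL.
Trough 0.6 μg/mL vs MEC 2 μg/mL: subtherapeutic.

0.6 μg/mL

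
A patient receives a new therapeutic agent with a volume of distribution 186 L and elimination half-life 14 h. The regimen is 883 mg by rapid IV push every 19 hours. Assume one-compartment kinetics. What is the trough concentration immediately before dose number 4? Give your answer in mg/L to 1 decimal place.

2.9 mg/L

f = (1/2)^(τ/t½) = (1/2)^(19/14) ≈ 0.3904.
C₀ = D/Vd = 883/186 ≈ 4.747 mg/L.
Before the 4th dose, 3 doses have been given. Superposition: Cmin = C₀·(f + f² + … + f^3).
≈ 4.747 × (0.3904 + 0.1524 + 0.0595) ≈ 4.747 × 0.6023 ≈ 2.859 mg/L.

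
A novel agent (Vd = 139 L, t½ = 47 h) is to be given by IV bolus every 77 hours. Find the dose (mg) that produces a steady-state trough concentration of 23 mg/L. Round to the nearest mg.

τ/t½ = 77/47 ≈ 1.6383, so f = (1/2)^(77/47) ≈ 0.321235.
Cmin,ss = (D/Vd)·f/(1−f), so D = Cmin,ss·Vd·(1−f)/f.
D = 23 × 139 × (1−f)/f ≈ 23 × 139 × 2.11299 ≈ 6755.23 mg.

6755 mg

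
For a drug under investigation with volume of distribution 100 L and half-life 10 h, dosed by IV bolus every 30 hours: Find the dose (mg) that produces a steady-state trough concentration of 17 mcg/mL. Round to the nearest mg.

τ/t½ = 30/10 ≈ 3, so f = (1/2)^(30/10) ≈ 0.125000.
Cmin,ss = (D/Vd)·f/(1−f), so D = Cmin,ss·Vd·(1−f)/f.
D = 17 × 100 × (1−f)/f ≈ 17 × 100 × 7.00000 ≈ 11900.00 mg.

11900 mg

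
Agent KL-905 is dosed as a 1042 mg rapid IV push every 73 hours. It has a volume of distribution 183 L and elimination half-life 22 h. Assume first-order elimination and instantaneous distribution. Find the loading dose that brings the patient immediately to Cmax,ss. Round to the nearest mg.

f = (1/2)^(73/22) ≈ 0.100260; accumulation ratio R = 1/(1−f) ≈ 1.11143.
Loading dose to hit Cmax,ss on first dose: D_load = D_maint·R ≈ 1042 × 1.11143 ≈ 1158.11 mg.

1158 mg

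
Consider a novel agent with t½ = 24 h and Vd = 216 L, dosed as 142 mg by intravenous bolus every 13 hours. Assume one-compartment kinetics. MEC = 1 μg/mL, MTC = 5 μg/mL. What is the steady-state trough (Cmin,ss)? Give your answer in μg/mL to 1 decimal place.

1.4 μg/mL

Over one 13-h interval, 13/24 ≈ 0.54167 half-lives elapse, leaving f ≈ 0.6870 of each dose.
Each bolus raises the concentration by D/Vd = 142/216 ≈ 0.657 μg/mL.
Steady-state trough Cmin,ss = C₀·f/(1−f) ≈ 0.657 × 0.6870/0.3130 ≈ 1.442 μg/mL.
Trough 1.4 μg/mL vs MEC 1 μg/mL: adequate.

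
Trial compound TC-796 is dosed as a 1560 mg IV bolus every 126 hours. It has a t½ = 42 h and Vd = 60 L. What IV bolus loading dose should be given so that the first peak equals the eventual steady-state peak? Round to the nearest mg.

1783 mg

f = (1/2)^(126/42) ≈ 0.125000; accumulation ratio R = 1/(1−f) ≈ 1.14286.
Loading dose to hit Cmax,ss on first dose: D_load = D_maint·R ≈ 1560 × 1.14286 ≈ 1782.86 mg.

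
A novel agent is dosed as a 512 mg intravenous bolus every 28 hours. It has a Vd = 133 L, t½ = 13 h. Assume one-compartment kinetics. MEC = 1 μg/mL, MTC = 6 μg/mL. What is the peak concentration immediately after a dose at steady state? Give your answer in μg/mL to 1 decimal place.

Over one 28-h interval, 28/13 ≈ 2.1538 half-lives elapse, leaving f ≈ 0.2247 of each dose.
At steady state, accumulation factor R = 1/(1 − e^(−kτ)) ≈ 1.2898.
Single-dose peak C₀ = D/Vd = 512/133 ≈ 3.850 μg/mL.
Cmax,ss = C₀/(1 − f) ≈ 3.850/0.7753 ≈ 4.966 μg/mL.
Peak 5.0 μg/mL vs MTC 6 μg/mL: below toxic threshold.

5.0 μg/mL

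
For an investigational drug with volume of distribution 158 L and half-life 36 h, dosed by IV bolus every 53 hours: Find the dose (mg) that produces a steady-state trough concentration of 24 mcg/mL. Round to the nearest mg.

τ/t½ = 53/36 ≈ 1.4722, so f = (1/2)^(53/36) ≈ 0.360427.
Cmin,ss = (D/Vd)·f/(1−f), so D = Cmin,ss·Vd·(1−f)/f.
D = 24 × 158 × (1−f)/f ≈ 24 × 158 × 1.77449 ≈ 6728.87 mg.

6729 mg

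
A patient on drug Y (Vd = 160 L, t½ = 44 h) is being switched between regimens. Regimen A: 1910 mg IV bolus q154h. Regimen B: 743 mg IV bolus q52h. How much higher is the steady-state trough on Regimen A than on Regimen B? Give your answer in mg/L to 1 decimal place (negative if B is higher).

Regimen A: f = (1/2)^(154/44) ≈ 0.0884; Cmin,ss = (1910/160)·f/(1−f) ≈ 1.158 mg/L.
Regimen B: f = (1/2)^(52/44) ≈ 0.4408; Cmin,ss = (743/160)·f/(1−f) ≈ 3.661 mg/L.
Difference ≈ 1.158 − 3.661 ≈ -2.503 mg/L.

-2.5 mg/L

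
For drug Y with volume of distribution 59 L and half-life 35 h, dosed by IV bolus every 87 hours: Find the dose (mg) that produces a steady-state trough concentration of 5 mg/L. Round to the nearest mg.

τ/t½ = 87/35 ≈ 2.4857, so f = (1/2)^(87/35) ≈ 0.178536.
Cmin,ss = (D/Vd)·f/(1−f), so D = Cmin,ss·Vd·(1−f)/f.
D = 5 × 59 × (1−f)/f ≈ 5 × 59 × 4.60111 ≈ 1357.33 mg.

1357 mg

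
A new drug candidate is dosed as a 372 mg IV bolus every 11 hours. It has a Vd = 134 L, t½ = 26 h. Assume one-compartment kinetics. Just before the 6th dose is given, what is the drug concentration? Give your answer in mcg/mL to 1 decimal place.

6.3 mcg/mL

f = (1/2)^(τ/t½) = (1/2)^(11/26) ≈ 0.7458.
C₀ = D/Vd = 372/134 ≈ 2.776 mcg/mL.
Before the 6th dose, 5 doses have been given. Superposition: Cmin = C₀·(f + f² + … + f^5).
≈ 2.776 × (0.7458 + 0.5562 + 0.4148 + 0.3094 + 0.2307) ≈ 2.776 × 2.2569 ≈ 6.265 mcg/mL.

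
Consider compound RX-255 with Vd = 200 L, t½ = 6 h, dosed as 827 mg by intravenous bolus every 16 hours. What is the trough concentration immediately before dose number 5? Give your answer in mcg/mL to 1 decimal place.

0.8 mcg/mL

f = (1/2)^(τ/t½) = (1/2)^(16/6) ≈ 0.1575.
C₀ = D/Vd = 827/200 ≈ 4.135 mcg/mL.
Before the 5th dose, 4 doses have been given. Superposition: Cmin = C₀·(f + f² + … + f^4).
≈ 4.135 × (0.1575 + 0.0248 + 0.0039 + 0.0006) ≈ 4.135 × 0.1868 ≈ 0.772 mcg/mL.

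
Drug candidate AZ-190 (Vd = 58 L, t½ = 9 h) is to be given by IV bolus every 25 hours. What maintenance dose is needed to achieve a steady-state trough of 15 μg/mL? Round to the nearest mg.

5096 mg

τ/t½ = 25/9 ≈ 2.7778, so f = (1/2)^(25/9) ≈ 0.145816.
Cmin,ss = (D/Vd)·f/(1−f), so D = Cmin,ss·Vd·(1−f)/f.
D = 15 × 58 × (1−f)/f ≈ 15 × 58 × 5.85796 ≈ 5096.43 mg.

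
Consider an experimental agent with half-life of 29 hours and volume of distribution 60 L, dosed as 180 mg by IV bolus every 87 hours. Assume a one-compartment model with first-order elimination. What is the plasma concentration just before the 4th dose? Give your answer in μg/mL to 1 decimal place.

f = (1/2)^(τ/t½) = (1/2)^(87/29) ≈ 0.1250.
C₀ = D/Vd = 180/60 ≈ 3.000 μg/mL.
Before the 4th dose, 3 doses have been given. Superposition: Cmin = C₀·(f + f² + … + f^3).
≈ 3.000 × (0.1250 + 0.0156 + 0.0020) ≈ 3.000 × 0.1426 ≈ 0.428 μg/mL.

0.4 μg/mL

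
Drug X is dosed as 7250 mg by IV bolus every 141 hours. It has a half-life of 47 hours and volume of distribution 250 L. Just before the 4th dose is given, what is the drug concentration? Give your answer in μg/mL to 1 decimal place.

f = (1/2)^(τ/t½) = (1/2)^(141/47) ≈ 0.1250.
C₀ = D/Vd = 7250/250 ≈ 29.000 μg/mL.
Before the 4th dose, 3 doses have been given. Superposition: Cmin = C₀·(f + f² + … + f^3).
≈ 29.000 × (0.1250 + 0.0156 + 0.0020) ≈ 29.000 × 0.1426 ≈ 4.135 μg/mL.

4.1 μg/mL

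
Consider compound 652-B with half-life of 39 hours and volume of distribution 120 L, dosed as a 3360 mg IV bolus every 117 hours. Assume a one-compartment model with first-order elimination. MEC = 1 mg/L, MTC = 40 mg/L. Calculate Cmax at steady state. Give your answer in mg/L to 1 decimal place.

32.0 mg/L

τ = 117 h = 3 half-lives, so f = (1/2)^3 = 0.125.
Accumulation ratio R = 1/(1 − f) = 1/0.875 = 8/7.
Single-dose peak C₀ = D/Vd = 3360/120 = 28 mg/L.
Steady-state peak Cmax,ss = C₀·R = 28 × 8/7 ≈ 32.000 mg/L.
Peak 32.0 mg/L vs MTC 40 mg/L: below toxic threshold.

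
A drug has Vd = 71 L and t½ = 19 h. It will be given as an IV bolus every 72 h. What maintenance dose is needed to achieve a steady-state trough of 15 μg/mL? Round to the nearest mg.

τ/t½ = 72/19 ≈ 3.7895, so f = (1/2)^(72/19) ≈ 0.072319.
Cmin,ss = (D/Vd)·f/(1−f), so D = Cmin,ss·Vd·(1−f)/f.
D = 15 × 71 × (1−f)/f ≈ 15 × 71 × 12.82762 ≈ 13661.42 mg.

13661 mg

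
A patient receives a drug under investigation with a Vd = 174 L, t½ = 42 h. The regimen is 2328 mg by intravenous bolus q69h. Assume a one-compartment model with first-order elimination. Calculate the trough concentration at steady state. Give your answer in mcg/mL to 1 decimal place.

6.3 mcg/mL

τ/t½ = 69/42 ≈ 1.6429, so fraction remaining f = (1/2)^(69/42) ≈ 0.3202.
Accumulation ratio R = 1/(1 − f) ≈ 1/0.6798 ≈ 1.4710.
Each bolus raises the concentration by D/Vd = 2328/174 ≈ 13.379 mcg/mL.
Cmax,ss = C₀/(1 − f) ≈ 13.379/0.6798 ≈ 19.681 mcg/mL.
One interval later, Cmin,ss = Cmax,ss·e^(−kτ) ≈ 19.681 × 0.3202 ≈ 6.302 mcg/mL.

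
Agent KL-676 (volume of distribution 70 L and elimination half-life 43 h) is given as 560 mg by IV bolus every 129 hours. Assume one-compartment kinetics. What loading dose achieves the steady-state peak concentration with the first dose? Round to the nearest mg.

640 mg

f = (1/2)^(129/43) ≈ 0.125000; accumulation ratio R = 1/(1−f) ≈ 1.14286.
Loading dose to hit Cmax,ss on first dose: D_load = D_maint·R ≈ 560 × 1.14286 ≈ 640.00 mg.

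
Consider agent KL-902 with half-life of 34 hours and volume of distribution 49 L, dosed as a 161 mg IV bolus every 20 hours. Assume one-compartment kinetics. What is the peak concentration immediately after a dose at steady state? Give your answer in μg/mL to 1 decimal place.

9.8 μg/mL

τ/t½ = 20/34 ≈ 0.58824, so fraction remaining f = (1/2)^(20/34) ≈ 0.6652.
At steady state, accumulation factor R = 1/(1 − e^(−kτ)) ≈ 2.9869.
Each bolus raises the concentration by D/Vd = 161/49 ≈ 3.286 μg/mL.
Steady-state peak Cmax,ss = C₀·R ≈ 3.286 × 2.9869 ≈ 9.815 μg/mL.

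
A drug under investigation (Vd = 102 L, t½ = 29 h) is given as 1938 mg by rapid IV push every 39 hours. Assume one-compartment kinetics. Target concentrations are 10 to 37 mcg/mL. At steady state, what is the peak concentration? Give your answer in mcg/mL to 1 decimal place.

31.3 mcg/mL

τ/t½ = 39/29 ≈ 1.3448, so fraction remaining f = (1/2)^(39/29) ≈ 0.3937.
Accumulation ratio R = 1/(1 − f) ≈ 1/0.6063 ≈ 1.6493.
Single-dose peak C₀ = D/Vd = 1938/102 ≈ 19.000 mcg/mL.
Steady-state peak Cmax,ss = C₀·R ≈ 19.000 × 1.6493 ≈ 31.337 mcg/mL.
Peak 31.3 mcg/mL vs MTC 37 mcg/mL: below toxic threshold.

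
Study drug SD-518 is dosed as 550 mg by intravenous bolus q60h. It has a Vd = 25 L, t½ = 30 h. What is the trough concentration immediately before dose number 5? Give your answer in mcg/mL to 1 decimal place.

7.3 mcg/mL

f = (1/2)^(τ/t½) = (1/2)^(60/30) ≈ 0.2500.
C₀ = D/Vd = 550/25 ≈ 22.000 mcg/mL.
Before the 5th dose, 4 doses have been given. Superposition: Cmin = C₀·(f + f² + … + f^4).
≈ 22.000 × (0.2500 + 0.0625 + 0.0156 + 0.0039) ≈ 22.000 × 0.3320 ≈ 7.304 mcg/mL.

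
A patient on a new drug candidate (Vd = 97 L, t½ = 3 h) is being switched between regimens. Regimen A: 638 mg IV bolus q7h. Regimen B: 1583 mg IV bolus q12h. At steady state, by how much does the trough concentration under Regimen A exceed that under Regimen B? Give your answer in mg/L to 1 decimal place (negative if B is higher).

0.5 mg/L

Regimen A: f = (1/2)^(7/3) ≈ 0.1984; Cmin,ss = (638/97)·f/(1−f) ≈ 1.628 mg/L.
Regimen B: f = (1/2)^(12/3) ≈ 0.0625; Cmin,ss = (1583/97)·f/(1−f) ≈ 1.088 mg/L.
Difference ≈ 1.628 − 1.088 ≈ 0.540 mg/L.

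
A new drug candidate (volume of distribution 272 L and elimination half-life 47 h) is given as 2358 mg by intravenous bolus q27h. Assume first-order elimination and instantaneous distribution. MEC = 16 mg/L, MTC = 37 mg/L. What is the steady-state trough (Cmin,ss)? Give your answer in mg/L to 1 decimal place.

τ/t½ = 27/47 ≈ 0.57447, so fraction remaining f = (1/2)^(27/47) ≈ 0.6715.
Accumulation ratio R = 1/(1 − f) ≈ 1/0.3285 ≈ 3.0441.
Single-dose peak C₀ = D/Vd = 2358/272 ≈ 8.669 mg/L.
Cmax,ss = C₀/(1 − f) ≈ 8.669/0.3285 ≈ 26.390 mg/L.
One interval later, Cmin,ss = Cmax,ss·e^(−kτ) ≈ 26.390 × 0.6715 ≈ 17.721 mg/L.
Trough 17.7 mg/L vs MEC 16 mg/L: adequate.

17.7 mg/L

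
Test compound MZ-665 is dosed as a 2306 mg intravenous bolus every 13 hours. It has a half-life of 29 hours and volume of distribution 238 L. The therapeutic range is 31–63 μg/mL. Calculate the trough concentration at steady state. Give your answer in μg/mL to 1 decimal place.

k = ln2/t½ = ln2/29 ≈ 0.023902 h⁻¹; fraction remaining f = e^(−kτ) = e^(−0.023902×13) ≈ 0.7329.
Accumulation ratio R = 1/(1 − f) ≈ 1/0.2671 ≈ 3.7439.
Single-dose peak C₀ = D/Vd = 2306/238 ≈ 9.689 μg/mL.
Cmax,ss = C₀/(1 − f) ≈ 9.689/0.2671 ≈ 36.275 μg/mL.
Steady-state trough Cmin,ss = Cmax,ss·f ≈ 36.275 × 0.7329 ≈ 26.586 μg/mL.
Trough 26.6 μg/mL vs MEC 31 μg/mL: subtherapeutic.

26.6 μg/mL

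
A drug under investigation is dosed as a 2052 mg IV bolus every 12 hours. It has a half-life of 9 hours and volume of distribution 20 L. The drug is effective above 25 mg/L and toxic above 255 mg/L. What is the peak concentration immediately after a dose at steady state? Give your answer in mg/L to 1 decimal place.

170.1 mg/L

Over one 12-h interval, 12/9 ≈ 1.3333 half-lives elapse, leaving f ≈ 0.3969 of each dose.
At steady state, accumulation factor R = 1/(1 − e^(−kτ)) ≈ 1.6581.
Each bolus raises the concentration by D/Vd = 2052/20 ≈ 102.600 mg/L.
Steady-state peak Cmax,ss = C₀·R ≈ 102.600 × 1.6581 ≈ 170.121 mg/L.
Peak 170.1 mg/L vs MTC 255 mg/L: below toxic threshold.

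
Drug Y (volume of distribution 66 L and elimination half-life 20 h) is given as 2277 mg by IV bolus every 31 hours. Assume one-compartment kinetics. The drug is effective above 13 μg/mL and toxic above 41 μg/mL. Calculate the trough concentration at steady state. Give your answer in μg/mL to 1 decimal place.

Over one 31-h interval, 31/20 ≈ 1.55 half-lives elapse, leaving f ≈ 0.3415 of each dose.
At steady state, accumulation factor R = 1/(1 − e^(−kτ)) ≈ 1.5186.
Single-dose peak C₀ = D/Vd = 2277/66 ≈ 34.500 μg/mL.
Steady-state peak Cmax,ss = C₀·R ≈ 34.500 × 1.5186 ≈ 52.392 μg/mL.
Steady-state trough Cmin,ss = Cmax,ss·f ≈ 52.392 × 0.3415 ≈ 17.892 μg/mL.
Trough 17.9 μg/mL vs MEC 13 μg/mL: adequate.

17.9 μg/mL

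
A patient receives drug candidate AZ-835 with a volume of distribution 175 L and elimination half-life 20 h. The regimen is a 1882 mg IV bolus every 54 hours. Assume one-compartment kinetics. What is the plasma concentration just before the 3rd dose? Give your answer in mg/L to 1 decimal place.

1.9 mg/L

f = (1/2)^(τ/t½) = (1/2)^(54/20) ≈ 0.1539.
C₀ = D/Vd = 1882/175 ≈ 10.754 mg/L.
Before the 3rd dose, 2 doses have been given. Superposition: Cmin = C₀·(f + f²).
≈ 10.754 × (0.1539 + 0.0237) ≈ 10.754 × 0.1776 ≈ 1.910 mg/L.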